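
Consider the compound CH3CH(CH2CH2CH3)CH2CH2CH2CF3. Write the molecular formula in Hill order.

Atom tally by fragment:
  CH3 → C:1 H:3
  CH(CH2CH2CH3) → C:4 H:8
  CH2 → C:1 H:2
  CH2 → C:1 H:2
  CH2CF3 → C:2 H:2 F:3
Element totals:
  C: 9
  H: 17
  F: 3

C9H17F3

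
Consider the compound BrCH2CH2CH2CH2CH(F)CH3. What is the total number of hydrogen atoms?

12

Element totals:
  C: 6
  H: 12
  Br: 1
  F: 1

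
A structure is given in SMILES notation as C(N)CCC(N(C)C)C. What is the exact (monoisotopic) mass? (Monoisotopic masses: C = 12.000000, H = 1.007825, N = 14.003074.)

Atom tally by fragment:
  H2NCH2 → C:1 H:4 N:1
  CH2 → C:1 H:2
  CH2 → C:1 H:2
  CH(N(CH3)2) → C:3 H:7 N:1
  CH3 → C:1 H:3
Element totals:
  C: 7
  H: 18
  N: 2
Molecular formula: C7H18N2.
  M = 7(12.0) + 18(1.007825) + 2(14.003074)
    = 84.000000 + 18.140850 + 28.006148 = 130.146998

130.1470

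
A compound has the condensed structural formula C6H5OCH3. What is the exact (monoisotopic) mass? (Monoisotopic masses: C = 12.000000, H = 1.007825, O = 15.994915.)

108.0575

Element totals:
  C: 7
  H: 8
  O: 1
Molecular formula: C7H8O.
  M = 7(12.0) + 8(1.007825) + 15.994915
    = 84.000000 + 8.062600 + 15.994915 = 108.057515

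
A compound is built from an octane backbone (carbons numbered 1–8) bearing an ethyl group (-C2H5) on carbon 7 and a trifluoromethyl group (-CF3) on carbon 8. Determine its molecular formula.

Atom tally by fragment:
  CH3 → C:1 H:3
  CH2 → C:1 H:2
  CH2 → C:1 H:2
  CH2 → C:1 H:2
  CH2 → C:1 H:2
  CH2 → C:1 H:2
  CH(C2H5) → C:3 H:6
  CH2CF3 → C:2 H:2 F:3
Element totals:
  C: 11
  H: 21
  F: 3

C11H21F3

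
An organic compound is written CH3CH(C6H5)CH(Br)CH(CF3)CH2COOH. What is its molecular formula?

Atom tally by fragment:
  CH3 → C:1 H:3
  CH(C6H5) → C:7 H:6
  CH(Br) → C:1 H:1 Br:1
  CH(CF3) → C:2 H:1 F:3
  CH2COOH → C:2 H:3 O:2
Element totals:
  C: 13
  H: 14
  Br: 1
  F: 3
  O: 2

C13H14BrF3O2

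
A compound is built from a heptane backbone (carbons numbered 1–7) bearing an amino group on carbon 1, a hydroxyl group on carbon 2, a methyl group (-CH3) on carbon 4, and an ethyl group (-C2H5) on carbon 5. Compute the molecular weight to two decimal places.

173.30 g/mol

Atom tally by fragment:
  H2NCH2 → C:1 H:4 N:1
  CH(OH) → C:1 H:2 O:1
  CH2 → C:1 H:2
  CH(CH3) → C:2 H:4
  CH(C2H5) → C:3 H:6
  CH2 → C:1 H:2
  CH3 → C:1 H:3
Element totals:
  C: 10
  H: 23
  N: 1
  O: 1
Molecular formula: C10H23NO.
  M = 10(12.011) + 23(1.008) + 14.007 + 15.999
    = 120.110 + 23.184 + 14.007 + 15.999 = 173.300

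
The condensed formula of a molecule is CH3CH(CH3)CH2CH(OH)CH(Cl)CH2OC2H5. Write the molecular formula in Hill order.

C9H19ClO2

Atom tally by fragment:
  CH3 → C:1 H:3
  CH(CH3) → C:2 H:4
  CH2 → C:1 H:2
  CH(OH) → C:1 H:2 O:1
  CH(Cl) → C:1 H:1 Cl:1
  CH2OC2H5 → C:3 H:7 O:1
Element totals:
  C: 9
  H: 19
  Cl: 1
  O: 2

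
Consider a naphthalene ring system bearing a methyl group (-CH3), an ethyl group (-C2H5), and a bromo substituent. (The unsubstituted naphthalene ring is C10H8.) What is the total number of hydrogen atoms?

13

Atom tally by fragment:
  naphthalene ring system core → C:10 H:8
  (− 3 ring H displaced by substituents)
  + CH3 → C:1 H:3
  + C2H5 → C:2 H:5
  + Br → Br:1
Element totals:
  C: 13
  H: 13
  Br: 1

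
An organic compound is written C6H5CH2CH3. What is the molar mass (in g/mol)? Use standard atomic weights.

Atom tally by fragment:
  C6H5CH2 → C:7 H:7
  CH3 → C:1 H:3
Element totals:
  C: 8
  H: 10
Molecular formula: C8H10.
  M = 8(12.011) + 10(1.008)
    = 96.088 + 10.080 = 106.168

106.17 g/mol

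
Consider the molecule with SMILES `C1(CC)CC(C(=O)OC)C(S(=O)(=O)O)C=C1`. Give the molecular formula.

Atom tally by fragment:
  cyclohexene ring core → C:6 H:10
  (− 3 ring H displaced by substituents)
  + C2H5 → C:2 H:5
  + COOCH3 → C:2 H:3 O:2
  + SO3H → S:1 O:3 H:1
Element totals:
  C: 10
  H: 16
  O: 5
  S: 1

C10H16O5S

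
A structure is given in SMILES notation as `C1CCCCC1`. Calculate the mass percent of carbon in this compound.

Atom tally by fragment:
  cyclohexane ring core → C:6 H:12
Element totals:
  C: 6
  H: 12
Molecular formula: C6H12.
Molar mass = 84.162 g/mol.
Mass from C: 6 × 12.011 = 72.066 g/mol.
%C = 72.066 / 84.162 × 100 = 85.63%.

85.63%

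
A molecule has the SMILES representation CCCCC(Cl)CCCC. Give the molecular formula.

C9H19Cl

Atom tally by fragment:
  CH3 → C:1 H:3
  CH2 → C:1 H:2
  CH2 → C:1 H:2
  CH2 → C:1 H:2
  CH(Cl) → C:1 H:1 Cl:1
  CH2 → C:1 H:2
  CH2 → C:1 H:2
  CH2 → C:1 H:2
  CH3 → C:1 H:3
Element totals:
  C: 9
  H: 19
  Cl: 1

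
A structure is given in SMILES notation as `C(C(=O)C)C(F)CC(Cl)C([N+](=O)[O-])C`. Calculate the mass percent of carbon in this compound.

42.58%

Atom tally by fragment:
  CH3COCH2 → C:3 H:5 O:1
  CH(F) → C:1 H:1 F:1
  CH2 → C:1 H:2
  CH(Cl) → C:1 H:1 Cl:1
  CH(NO2) → C:1 H:1 N:1 O:2
  CH3 → C:1 H:3
Element totals:
  C: 8
  H: 13
  Cl: 1
  F: 1
  N: 1
  O: 3
Molecular formula: C8H13ClFNO3.
Molar mass = 225.644 g/mol.
Mass from C: 8 × 12.011 = 96.088 g/mol.
%C = 96.088 / 225.644 × 100 = 42.58%.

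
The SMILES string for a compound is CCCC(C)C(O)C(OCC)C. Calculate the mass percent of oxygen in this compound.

18.36%

Atom tally by fragment:
  CH3 → C:1 H:3
  CH2 → C:1 H:2
  CH2 → C:1 H:2
  CH(CH3) → C:2 H:4
  CH(OH) → C:1 H:2 O:1
  CH(OC2H5) → C:3 H:6 O:1
  CH3 → C:1 H:3
Element totals:
  C: 10
  H: 22
  O: 2
Molecular formula: C10H22O2.
Molar mass = 174.284 g/mol.
Mass from O: 2 × 15.999 = 31.998 g/mol.
%O = 31.998 / 174.284 × 100 = 18.36%.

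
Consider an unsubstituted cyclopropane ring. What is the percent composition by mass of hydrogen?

Atom tally by fragment:
  cyclopropane ring core → C:3 H:6
Element totals:
  C: 3
  H: 6
Molecular formula: C3H6.
Molar mass = 42.081 g/mol.
Mass from H: 6 × 1.008 = 6.048 g/mol.
%H = 6.048 / 42.081 × 100 = 14.37%.

14.37%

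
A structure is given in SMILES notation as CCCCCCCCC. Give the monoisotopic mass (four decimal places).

128.1565

Atom tally by fragment:
  CH3 → C:1 H:3
  CH2 → C:1 H:2
  CH2 → C:1 H:2
  CH2 → C:1 H:2
  CH2 → C:1 H:2
  CH2 → C:1 H:2
  CH2 → C:1 H:2
  CH2 → C:1 H:2
  CH3 → C:1 H:3
Element totals:
  C: 9
  H: 20
Molecular formula: C9H20.
  M = 9(12.0) + 20(1.007825)
    = 108.000000 + 20.156500 = 128.156500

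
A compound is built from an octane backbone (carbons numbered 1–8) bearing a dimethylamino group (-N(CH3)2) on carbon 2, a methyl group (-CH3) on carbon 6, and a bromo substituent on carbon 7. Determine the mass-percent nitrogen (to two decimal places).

Atom tally by fragment:
  CH3 → C:1 H:3
  CH(N(CH3)2) → C:3 H:7 N:1
  CH2 → C:1 H:2
  CH2 → C:1 H:2
  CH2 → C:1 H:2
  CH(CH3) → C:2 H:4
  CH(Br) → C:1 H:1 Br:1
  CH3 → C:1 H:3
Element totals:
  C: 11
  H: 24
  Br: 1
  N: 1
Molecular formula: C11H24BrN.
Molar mass = 250.224 g/mol.
Mass from N: 1 × 14.007 = 14.007 g/mol.
%N = 14.007 / 250.224 × 100 = 5.60%.

5.60%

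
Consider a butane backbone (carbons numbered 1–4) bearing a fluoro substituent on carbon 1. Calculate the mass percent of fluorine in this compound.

24.96%

Atom tally by fragment:
  FCH2 → C:1 H:2 F:1
  CH2 → C:1 H:2
  CH2 → C:1 H:2
  CH3 → C:1 H:3
Element totals:
  C: 4
  H: 9
  F: 1
Molecular formula: C4H9F.
Molar mass = 76.114 g/mol.
Mass from F: 1 × 18.998 = 18.998 g/mol.
%F = 18.998 / 76.114 × 100 = 24.96%.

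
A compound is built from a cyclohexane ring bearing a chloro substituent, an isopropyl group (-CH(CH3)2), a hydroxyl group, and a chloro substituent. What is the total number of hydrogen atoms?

Atom tally by fragment:
  cyclohexane ring core → C:6 H:12
  (− 4 ring H displaced by substituents)
  + Cl → Cl:1
  + CH(CH3)2 → C:3 H:7
  + OH → O:1 H:1
  + Cl → Cl:1
Element totals:
  C: 9
  H: 16
  Cl: 2
  O: 1

16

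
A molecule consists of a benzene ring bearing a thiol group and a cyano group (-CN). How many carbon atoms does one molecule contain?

Atom tally by fragment:
  benzene ring core → C:6 H:6
  (− 2 ring H displaced by substituents)
  + SH → S:1 H:1
  + CN → C:1 N:1
Element totals:
  C: 7
  H: 5
  N: 1
  S: 1

7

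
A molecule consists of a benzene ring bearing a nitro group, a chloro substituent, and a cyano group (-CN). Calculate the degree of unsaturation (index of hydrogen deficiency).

Atom tally by fragment:
  benzene ring core → C:6 H:6
  (− 3 ring H displaced by substituents)
  + NO2 → N:1 O:2
  + Cl → Cl:1
  + CN → C:1 N:1
Element totals:
  C: 7
  H: 3
  Cl: 1
  N: 2
  O: 2
Molecular formula: C7H3ClN2O2.
DoU = (2C + 2 + N − H − X) / 2 = (2·7 + 2 + 2 − 3 − 1) / 2 = 7.

7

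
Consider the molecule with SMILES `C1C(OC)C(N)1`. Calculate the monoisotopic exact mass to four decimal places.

87.0684

Atom tally by fragment:
  cyclopropane ring core → C:3 H:6
  (− 2 ring H displaced by substituents)
  + OCH3 → C:1 H:3 O:1
  + NH2 → N:1 H:2
Element totals:
  C: 4
  H: 9
  N: 1
  O: 1
Molecular formula: C4H9NO.
  M = 4(12.0) + 9(1.007825) + 14.003074 + 15.994915
    = 48.000000 + 9.070425 + 14.003074 + 15.994915 = 87.068414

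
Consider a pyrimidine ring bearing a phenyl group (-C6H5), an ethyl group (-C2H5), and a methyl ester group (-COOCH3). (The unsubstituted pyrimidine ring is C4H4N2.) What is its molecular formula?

Atom tally by fragment:
  pyrimidine ring core → C:4 H:4 N:2
  (− 3 ring H displaced by substituents)
  + C6H5 → C:6 H:5
  + C2H5 → C:2 H:5
  + COOCH3 → C:2 H:3 O:2
Element totals:
  C: 14
  H: 14
  N: 2
  O: 2

C14H14N2O2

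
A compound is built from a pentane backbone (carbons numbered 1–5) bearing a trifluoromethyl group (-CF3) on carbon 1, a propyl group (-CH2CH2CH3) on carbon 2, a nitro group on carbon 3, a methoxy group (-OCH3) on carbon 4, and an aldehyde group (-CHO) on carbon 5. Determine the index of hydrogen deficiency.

2

Atom tally by fragment:
  F3CCH2 → C:2 H:2 F:3
  CH(CH2CH2CH3) → C:4 H:8
  CH(NO2) → C:1 H:1 N:1 O:2
  CH(OCH3) → C:2 H:4 O:1
  CH2CHO → C:2 H:3 O:1
Element totals:
  C: 11
  H: 18
  F: 3
  N: 1
  O: 4
Molecular formula: C11H18F3NO4.
DoU = (2C + 2 + N − H − X) / 2 = (2·11 + 2 + 1 − 18 − 3) / 2 = 2.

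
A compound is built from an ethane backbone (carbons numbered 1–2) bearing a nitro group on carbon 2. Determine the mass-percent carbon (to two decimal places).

Atom tally by fragment:
  CH3 → C:1 H:3
  CH2NO2 → C:1 H:2 N:1 O:2
Element totals:
  C: 2
  H: 5
  N: 1
  O: 2
Molecular formula: C2H5NO2.
Molar mass = 75.067 g/mol.
Mass from C: 2 × 12.011 = 24.022 g/mol.
%C = 24.022 / 75.067 × 100 = 32.00%.

32.00%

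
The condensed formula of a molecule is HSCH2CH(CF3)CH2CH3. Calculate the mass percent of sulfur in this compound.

20.27%

Element totals:
  C: 5
  H: 9
  F: 3
  S: 1
Molecular formula: C5H9F3S.
Molar mass = 158.181 g/mol.
Mass from S: 1 × 32.06 = 32.060 g/mol.
%S = 32.060 / 158.181 × 100 = 20.27%.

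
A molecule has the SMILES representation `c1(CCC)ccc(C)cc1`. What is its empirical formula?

Atom tally by fragment:
  benzene ring core → C:6 H:6
  (− 2 ring H displaced by substituents)
  + CH2CH2CH3 → C:3 H:7
  + CH3 → C:1 H:3
Element totals:
  C: 10
  H: 14
Molecular formula: C10H14.
gcd of subscripts = 2; dividing each by 2:
  C: 10/2 = 5
  H: 14/2 = 7

C5H7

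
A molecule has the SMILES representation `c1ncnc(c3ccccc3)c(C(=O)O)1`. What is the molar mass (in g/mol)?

200.20 g/mol

Atom tally by fragment:
  pyrimidine ring core → C:4 H:4 N:2
  (− 2 ring H displaced by substituents)
  + C6H5 → C:6 H:5
  + COOH → C:1 H:1 O:2
Element totals:
  C: 11
  H: 8
  N: 2
  O: 2
Molecular formula: C11H8N2O2.
  M = 11(12.011) + 8(1.008) + 2(14.007) + 2(15.999)
    = 132.121 + 8.064 + 28.014 + 31.998 = 200.197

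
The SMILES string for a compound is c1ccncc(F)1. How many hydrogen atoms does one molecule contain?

Atom tally by fragment:
  pyridine ring core → C:5 H:5 N:1
  (− 1 ring H displaced by substituents)
  + F → F:1
Element totals:
  C: 5
  H: 4
  F: 1
  N: 1

4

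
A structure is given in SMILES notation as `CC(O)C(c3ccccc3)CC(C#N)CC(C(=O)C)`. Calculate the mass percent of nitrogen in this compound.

Atom tally by fragment:
  CH3 → C:1 H:3
  CH(OH) → C:1 H:2 O:1
  CH(C6H5) → C:7 H:6
  CH2 → C:1 H:2
  CH(CN) → C:2 H:1 N:1
  CH2 → C:1 H:2
  CH2COCH3 → C:3 H:5 O:1
Element totals:
  C: 16
  H: 21
  N: 1
  O: 2
Molecular formula: C16H21NO2.
Molar mass = 259.349 g/mol.
Mass from N: 1 × 14.007 = 14.007 g/mol.
%N = 14.007 / 259.349 × 100 = 5.40%.

5.40%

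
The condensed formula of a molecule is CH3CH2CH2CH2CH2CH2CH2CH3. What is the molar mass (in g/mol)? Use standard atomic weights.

Element totals:
  C: 8
  H: 18
Molecular formula: C8H18.
  M = 8(12.011) + 18(1.008)
    = 96.088 + 18.144 = 114.232

114.23 g/mol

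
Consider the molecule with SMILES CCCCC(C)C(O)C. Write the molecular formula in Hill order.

Atom tally by fragment:
  CH3 → C:1 H:3
  CH2 → C:1 H:2
  CH2 → C:1 H:2
  CH2 → C:1 H:2
  CH(CH3) → C:2 H:4
  CH(OH) → C:1 H:2 O:1
  CH3 → C:1 H:3
Element totals:
  C: 8
  H: 18
  O: 1

C8H18O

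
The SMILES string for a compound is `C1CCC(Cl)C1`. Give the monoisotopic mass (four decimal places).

104.0393

Atom tally by fragment:
  cyclopentane ring core → C:5 H:10
  (− 1 ring H displaced by substituents)
  + Cl → Cl:1
Element totals:
  C: 5
  H: 9
  Cl: 1
Molecular formula: C5H9Cl.
  M = 5(12.0) + 9(1.007825) + 34.968853
    = 60.000000 + 9.070425 + 34.968853 = 104.039278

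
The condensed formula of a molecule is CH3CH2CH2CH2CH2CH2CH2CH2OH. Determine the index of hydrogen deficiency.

Atom tally by fragment:
  CH3 → C:1 H:3
  CH2 → C:1 H:2
  CH2 → C:1 H:2
  CH2 → C:1 H:2
  CH2 → C:1 H:2
  CH2 → C:1 H:2
  CH2 → C:1 H:2
  CH2OH → C:1 H:3 O:1
Element totals:
  C: 8
  H: 18
  O: 1
Molecular formula: C8H18O.
DoU = (2C + 2 + N − H − X) / 2 = (2·8 + 2 + 0 − 18 − 0) / 2 = 0.

0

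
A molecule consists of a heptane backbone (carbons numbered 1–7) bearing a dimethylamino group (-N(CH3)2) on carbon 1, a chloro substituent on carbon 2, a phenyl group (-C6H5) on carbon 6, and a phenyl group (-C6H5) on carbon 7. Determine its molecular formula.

Atom tally by fragment:
  (CH3)2NCH2 → C:3 H:8 N:1
  CH(Cl) → C:1 H:1 Cl:1
  CH2 → C:1 H:2
  CH2 → C:1 H:2
  CH2 → C:1 H:2
  CH(C6H5) → C:7 H:6
  CH2C6H5 → C:7 H:7
Element totals:
  C: 21
  H: 28
  Cl: 1
  N: 1

C21H28ClN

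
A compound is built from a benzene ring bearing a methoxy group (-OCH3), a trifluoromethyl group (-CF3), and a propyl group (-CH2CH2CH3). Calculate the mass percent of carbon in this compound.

Atom tally by fragment:
  benzene ring core → C:6 H:6
  (− 3 ring H displaced by substituents)
  + OCH3 → C:1 H:3 O:1
  + CF3 → C:1 F:3
  + CH2CH2CH3 → C:3 H:7
Element totals:
  C: 11
  H: 13
  F: 3
  O: 1
Molecular formula: C11H13F3O.
Molar mass = 218.218 g/mol.
Mass from C: 11 × 12.011 = 132.121 g/mol.
%C = 132.121 / 218.218 × 100 = 60.55%.

60.55%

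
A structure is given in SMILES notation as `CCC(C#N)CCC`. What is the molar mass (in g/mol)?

111.19 g/mol

Atom tally by fragment:
  CH3 → C:1 H:3
  CH2 → C:1 H:2
  CH(CN) → C:2 H:1 N:1
  CH2 → C:1 H:2
  CH2 → C:1 H:2
  CH3 → C:1 H:3
Element totals:
  C: 7
  H: 13
  N: 1
Molecular formula: C7H13N.
  M = 7(12.011) + 13(1.008) + 14.007
    = 84.077 + 13.104 + 14.007 = 111.188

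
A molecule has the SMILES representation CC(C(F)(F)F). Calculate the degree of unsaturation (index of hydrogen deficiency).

0

Atom tally by fragment:
  CH3 → C:1 H:3
  CH2CF3 → C:2 H:2 F:3
Element totals:
  C: 3
  H: 5
  F: 3
Molecular formula: C3H5F3.
DoU = (2C + 2 + N − H − X) / 2 = (2·3 + 2 + 0 − 5 − 3) / 2 = 0.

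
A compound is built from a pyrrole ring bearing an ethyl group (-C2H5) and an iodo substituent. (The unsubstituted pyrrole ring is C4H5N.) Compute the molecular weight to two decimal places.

221.04 g/mol

Atom tally by fragment:
  pyrrole ring core → C:4 H:5 N:1
  (− 2 ring H displaced by substituents)
  + C2H5 → C:2 H:5
  + I → I:1
Element totals:
  C: 6
  H: 8
  I: 1
  N: 1
Molecular formula: C6H8IN.
  M = 6(12.011) + 8(1.008) + 126.904 + 14.007
    = 72.066 + 8.064 + 126.904 + 14.007 = 221.041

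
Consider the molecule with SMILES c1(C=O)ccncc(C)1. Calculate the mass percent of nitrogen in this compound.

11.56%

Atom tally by fragment:
  pyridine ring core → C:5 H:5 N:1
  (− 2 ring H displaced by substituents)
  + CHO → C:1 H:1 O:1
  + CH3 → C:1 H:3
Element totals:
  C: 7
  H: 7
  N: 1
  O: 1
Molecular formula: C7H7NO.
Molar mass = 121.139 g/mol.
Mass from N: 1 × 14.007 = 14.007 g/mol.
%N = 14.007 / 121.139 × 100 = 11.56%.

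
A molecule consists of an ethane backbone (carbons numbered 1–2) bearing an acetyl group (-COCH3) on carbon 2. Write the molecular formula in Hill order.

Atom tally by fragment:
  CH3 → C:1 H:3
  CH2COCH3 → C:3 H:5 O:1
Element totals:
  C: 4
  H: 8
  O: 1

C4H8O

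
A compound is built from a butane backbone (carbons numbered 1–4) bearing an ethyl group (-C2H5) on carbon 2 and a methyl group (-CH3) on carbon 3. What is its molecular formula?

C7H16

Atom tally by fragment:
  CH3 → C:1 H:3
  CH(C2H5) → C:3 H:6
  CH(CH3) → C:2 H:4
  CH3 → C:1 H:3
Element totals:
  C: 7
  H: 16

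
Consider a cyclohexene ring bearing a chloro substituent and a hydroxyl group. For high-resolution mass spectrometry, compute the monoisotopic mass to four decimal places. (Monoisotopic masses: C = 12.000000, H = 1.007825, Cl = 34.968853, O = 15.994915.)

132.0342

Atom tally by fragment:
  cyclohexene ring core → C:6 H:10
  (− 2 ring H displaced by substituents)
  + Cl → Cl:1
  + OH → O:1 H:1
Element totals:
  C: 6
  H: 9
  Cl: 1
  O: 1
Molecular formula: C6H9ClO.
  M = 6(12.0) + 9(1.007825) + 34.968853 + 15.994915
    = 72.000000 + 9.070425 + 34.968853 + 15.994915 = 132.034193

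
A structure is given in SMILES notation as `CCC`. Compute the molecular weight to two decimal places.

Atom tally by fragment:
  CH3 → C:1 H:3
  CH2 → C:1 H:2
  CH3 → C:1 H:3
Element totals:
  C: 3
  H: 8
Molecular formula: C3H8.
  M = 3(12.011) + 8(1.008)
    = 36.033 + 8.064 = 44.097

44.10 g/mol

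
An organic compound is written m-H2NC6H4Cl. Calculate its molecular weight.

127.57 g/mol

Atom tally by fragment:
  benzene ring core → C:6 H:6
  (− 2 ring H displaced by substituents)
  + NH2 → N:1 H:2
  + Cl → Cl:1
Element totals:
  C: 6
  H: 6
  Cl: 1
  N: 1
Molecular formula: C6H6ClN.
  M = 6(12.011) + 6(1.008) + 35.45 + 14.007
    = 72.066 + 6.048 + 35.450 + 14.007 = 127.571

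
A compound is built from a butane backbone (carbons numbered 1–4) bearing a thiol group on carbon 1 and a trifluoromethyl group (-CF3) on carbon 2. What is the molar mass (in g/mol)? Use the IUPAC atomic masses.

158.18 g/mol

Atom tally by fragment:
  HSCH2 → C:1 H:3 S:1
  CH(CF3) → C:2 H:1 F:3
  CH2 → C:1 H:2
  CH3 → C:1 H:3
Element totals:
  C: 5
  H: 9
  F: 3
  S: 1
Molecular formula: C5H9F3S.
  M = 5(12.011) + 9(1.008) + 3(18.998) + 32.06
    = 60.055 + 9.072 + 56.994 + 32.060 = 158.181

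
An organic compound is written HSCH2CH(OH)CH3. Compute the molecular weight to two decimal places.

92.16 g/mol

Element totals:
  C: 3
  H: 8
  O: 1
  S: 1
Molecular formula: C3H8OS.
  M = 3(12.011) + 8(1.008) + 15.999 + 32.06
    = 36.033 + 8.064 + 15.999 + 32.060 = 92.156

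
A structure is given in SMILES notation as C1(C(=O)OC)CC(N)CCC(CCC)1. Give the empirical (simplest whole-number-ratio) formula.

Atom tally by fragment:
  cyclohexane ring core → C:6 H:12
  (− 3 ring H displaced by substituents)
  + COOCH3 → C:2 H:3 O:2
  + NH2 → N:1 H:2
  + CH2CH2CH3 → C:3 H:7
Element totals:
  C: 11
  H: 21
  N: 1
  O: 2
Molecular formula: C11H21NO2.
gcd of subscripts (11, 21, 1, 2) = 1, so the empirical formula equals the molecular formula.

C11H21NO2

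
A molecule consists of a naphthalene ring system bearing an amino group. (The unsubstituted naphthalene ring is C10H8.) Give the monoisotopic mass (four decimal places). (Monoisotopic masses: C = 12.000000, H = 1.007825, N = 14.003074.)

143.0735

Atom tally by fragment:
  naphthalene ring system core → C:10 H:8
  (− 1 ring H displaced by substituents)
  + NH2 → N:1 H:2
Element totals:
  C: 10
  H: 9
  N: 1
Molecular formula: C10H9N.
  M = 10(12.0) + 9(1.007825) + 14.003074
    = 120.000000 + 9.070425 + 14.003074 = 143.073499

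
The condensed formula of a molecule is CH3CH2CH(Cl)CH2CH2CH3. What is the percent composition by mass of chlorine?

Atom tally by fragment:
  CH3 → C:1 H:3
  CH2 → C:1 H:2
  CH(Cl) → C:1 H:1 Cl:1
  CH2 → C:1 H:2
  CH2 → C:1 H:2
  CH3 → C:1 H:3
Element totals:
  C: 6
  H: 13
  Cl: 1
Molecular formula: C6H13Cl.
Molar mass = 120.620 g/mol.
Mass from Cl: 1 × 35.45 = 35.450 g/mol.
%Cl = 35.450 / 120.620 × 100 = 29.39%.

29.39%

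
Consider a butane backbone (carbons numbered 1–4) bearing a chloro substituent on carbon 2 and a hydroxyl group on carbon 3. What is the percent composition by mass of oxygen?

Atom tally by fragment:
  CH3 → C:1 H:3
  CH(Cl) → C:1 H:1 Cl:1
  CH(OH) → C:1 H:2 O:1
  CH3 → C:1 H:3
Element totals:
  C: 4
  H: 9
  Cl: 1
  O: 1
Molecular formula: C4H9ClO.
Molar mass = 108.565 g/mol.
Mass from O: 1 × 15.999 = 15.999 g/mol.
%O = 15.999 / 108.565 × 100 = 14.74%.

14.74%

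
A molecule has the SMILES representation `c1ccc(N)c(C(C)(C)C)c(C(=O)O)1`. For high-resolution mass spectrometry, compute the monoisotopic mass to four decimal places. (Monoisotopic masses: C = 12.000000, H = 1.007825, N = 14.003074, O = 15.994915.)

193.1103

Atom tally by fragment:
  benzene ring core → C:6 H:6
  (− 3 ring H displaced by substituents)
  + NH2 → N:1 H:2
  + C(CH3)3 → C:4 H:9
  + COOH → C:1 H:1 O:2
Element totals:
  C: 11
  H: 15
  N: 1
  O: 2
Molecular formula: C11H15NO2.
  M = 11(12.0) + 15(1.007825) + 14.003074 + 2(15.994915)
    = 132.000000 + 15.117375 + 14.003074 + 31.989830 = 193.110279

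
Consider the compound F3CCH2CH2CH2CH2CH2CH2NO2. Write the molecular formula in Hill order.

C7H12F3NO2

Atom tally by fragment:
  F3CCH2 → C:2 H:2 F:3
  CH2 → C:1 H:2
  CH2 → C:1 H:2
  CH2 → C:1 H:2
  CH2 → C:1 H:2
  CH2NO2 → C:1 H:2 N:1 O:2
Element totals:
  C: 7
  H: 12
  F: 3
  N: 1
  O: 2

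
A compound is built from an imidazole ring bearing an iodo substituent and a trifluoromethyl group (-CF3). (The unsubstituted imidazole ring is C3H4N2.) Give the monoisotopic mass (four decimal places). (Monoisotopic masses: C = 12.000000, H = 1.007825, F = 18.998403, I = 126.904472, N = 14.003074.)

Atom tally by fragment:
  imidazole ring core → C:3 H:4 N:2
  (− 2 ring H displaced by substituents)
  + I → I:1
  + CF3 → C:1 F:3
Element totals:
  C: 4
  H: 2
  F: 3
  I: 1
  N: 2
Molecular formula: C4H2F3IN2.
  M = 4(12.0) + 2(1.007825) + 3(18.998403) + 126.904472 + 2(14.003074)
    = 48.000000 + 2.015650 + 56.995209 + 126.904472 + 28.006148 = 261.921479

261.9215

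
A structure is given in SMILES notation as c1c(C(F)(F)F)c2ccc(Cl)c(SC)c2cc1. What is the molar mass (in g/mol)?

Atom tally by fragment:
  naphthalene ring system core → C:10 H:8
  (− 3 ring H displaced by substituents)
  + CF3 → C:1 F:3
  + Cl → Cl:1
  + SCH3 → C:1 H:3 S:1
Element totals:
  C: 12
  H: 8
  Cl: 1
  F: 3
  S: 1
Molecular formula: C12H8ClF3S.
  M = 12(12.011) + 8(1.008) + 35.45 + 3(18.998) + 32.06
    = 144.132 + 8.064 + 35.450 + 56.994 + 32.060 = 276.700

276.70 g/mol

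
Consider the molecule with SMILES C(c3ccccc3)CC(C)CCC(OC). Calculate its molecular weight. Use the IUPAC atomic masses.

Atom tally by fragment:
  C6H5CH2 → C:7 H:7
  CH2 → C:1 H:2
  CH(CH3) → C:2 H:4
  CH2 → C:1 H:2
  CH2 → C:1 H:2
  CH2OCH3 → C:2 H:5 O:1
Element totals:
  C: 14
  H: 22
  O: 1
Molecular formula: C14H22O.
  M = 14(12.011) + 22(1.008) + 15.999
    = 168.154 + 22.176 + 15.999 = 206.329

206.33 g/mol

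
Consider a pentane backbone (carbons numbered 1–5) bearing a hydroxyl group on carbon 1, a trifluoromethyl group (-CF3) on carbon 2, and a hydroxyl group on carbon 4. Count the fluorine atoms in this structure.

Atom tally by fragment:
  HOCH2 → C:1 H:3 O:1
  CH(CF3) → C:2 H:1 F:3
  CH2 → C:1 H:2
  CH(OH) → C:1 H:2 O:1
  CH3 → C:1 H:3
Element totals:
  C: 6
  H: 11
  F: 3
  O: 2

3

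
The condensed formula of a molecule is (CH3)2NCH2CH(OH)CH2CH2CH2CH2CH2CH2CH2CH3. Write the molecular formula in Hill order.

Atom tally by fragment:
  (CH3)2NCH2 → C:3 H:8 N:1
  CH(OH) → C:1 H:2 O:1
  CH2 → C:1 H:2
  CH2 → C:1 H:2
  CH2 → C:1 H:2
  CH2 → C:1 H:2
  CH2 → C:1 H:2
  CH2 → C:1 H:2
  CH2 → C:1 H:2
  CH3 → C:1 H:3
Element totals:
  C: 12
  H: 27
  N: 1
  O: 1

C12H27NO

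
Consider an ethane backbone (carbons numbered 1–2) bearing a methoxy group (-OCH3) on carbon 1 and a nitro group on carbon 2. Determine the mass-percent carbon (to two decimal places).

Atom tally by fragment:
  CH3OCH2 → C:2 H:5 O:1
  CH2NO2 → C:1 H:2 N:1 O:2
Element totals:
  C: 3
  H: 7
  N: 1
  O: 3
Molecular formula: C3H7NO3.
Molar mass = 105.093 g/mol.
Mass from C: 3 × 12.011 = 36.033 g/mol.
%C = 36.033 / 105.093 × 100 = 34.29%.

34.29%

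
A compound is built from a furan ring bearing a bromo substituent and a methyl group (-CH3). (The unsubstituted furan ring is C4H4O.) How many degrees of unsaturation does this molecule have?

3

Atom tally by fragment:
  furan ring core → C:4 H:4 O:1
  (− 2 ring H displaced by substituents)
  + Br → Br:1
  + CH3 → C:1 H:3
Element totals:
  C: 5
  H: 5
  Br: 1
  O: 1
Molecular formula: C5H5BrO.
DoU = (2C + 2 + N − H − X) / 2 = (2·5 + 2 + 0 − 5 − 1) / 2 = 3.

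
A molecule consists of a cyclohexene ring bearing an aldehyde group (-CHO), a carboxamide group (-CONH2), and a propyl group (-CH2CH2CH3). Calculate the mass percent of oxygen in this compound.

16.39%

Atom tally by fragment:
  cyclohexene ring core → C:6 H:10
  (− 3 ring H displaced by substituents)
  + CHO → C:1 H:1 O:1
  + CONH2 → C:1 H:2 O:1 N:1
  + CH2CH2CH3 → C:3 H:7
Element totals:
  C: 11
  H: 17
  N: 1
  O: 2
Molecular formula: C11H17NO2.
Molar mass = 195.262 g/mol.
Mass from O: 2 × 15.999 = 31.998 g/mol.
%O = 31.998 / 195.262 × 100 = 16.39%.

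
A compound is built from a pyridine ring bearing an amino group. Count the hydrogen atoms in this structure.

Atom tally by fragment:
  pyridine ring core → C:5 H:5 N:1
  (− 1 ring H displaced by substituents)
  + NH2 → N:1 H:2
Element totals:
  C: 5
  H: 6
  N: 2

6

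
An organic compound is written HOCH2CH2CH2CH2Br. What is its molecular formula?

Atom tally by fragment:
  HOCH2 → C:1 H:3 O:1
  CH2 → C:1 H:2
  CH2 → C:1 H:2
  CH2Br → C:1 H:2 Br:1
Element totals:
  C: 4
  H: 9
  Br: 1
  O: 1

C4H9BrO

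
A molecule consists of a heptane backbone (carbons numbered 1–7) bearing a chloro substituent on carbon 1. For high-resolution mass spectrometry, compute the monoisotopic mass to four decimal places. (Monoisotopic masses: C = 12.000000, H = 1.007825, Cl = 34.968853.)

134.0862

Atom tally by fragment:
  ClCH2 → C:1 H:2 Cl:1
  CH2 → C:1 H:2
  CH2 → C:1 H:2
  CH2 → C:1 H:2
  CH2 → C:1 H:2
  CH2 → C:1 H:2
  CH3 → C:1 H:3
Element totals:
  C: 7
  H: 15
  Cl: 1
Molecular formula: C7H15Cl.
  M = 7(12.0) + 15(1.007825) + 34.968853
    = 84.000000 + 15.117375 + 34.968853 = 134.086228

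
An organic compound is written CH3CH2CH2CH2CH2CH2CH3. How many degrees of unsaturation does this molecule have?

Atom tally by fragment:
  CH3 → C:1 H:3
  CH2 → C:1 H:2
  CH2 → C:1 H:2
  CH2 → C:1 H:2
  CH2 → C:1 H:2
  CH2 → C:1 H:2
  CH3 → C:1 H:3
Element totals:
  C: 7
  H: 16
Molecular formula: C7H16.
DoU = (2C + 2 + N − H − X) / 2 = (2·7 + 2 + 0 − 16 − 0) / 2 = 0.

0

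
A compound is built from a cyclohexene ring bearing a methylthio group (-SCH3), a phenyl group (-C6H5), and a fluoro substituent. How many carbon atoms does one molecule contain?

Atom tally by fragment:
  cyclohexene ring core → C:6 H:10
  (− 3 ring H displaced by substituents)
  + SCH3 → C:1 H:3 S:1
  + C6H5 → C:6 H:5
  + F → F:1
Element totals:
  C: 13
  H: 15
  F: 1
  S: 1

13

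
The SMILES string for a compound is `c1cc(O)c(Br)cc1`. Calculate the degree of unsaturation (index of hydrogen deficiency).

Atom tally by fragment:
  benzene ring core → C:6 H:6
  (− 2 ring H displaced by substituents)
  + OH → O:1 H:1
  + Br → Br:1
Element totals:
  C: 6
  H: 5
  Br: 1
  O: 1
Molecular formula: C6H5BrO.
DoU = (2C + 2 + N − H − X) / 2 = (2·6 + 2 + 0 − 5 − 1) / 2 = 4.

4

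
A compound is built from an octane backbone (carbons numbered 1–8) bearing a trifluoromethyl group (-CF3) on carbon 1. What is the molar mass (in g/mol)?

Atom tally by fragment:
  F3CCH2 → C:2 H:2 F:3
  CH2 → C:1 H:2
  CH2 → C:1 H:2
  CH2 → C:1 H:2
  CH2 → C:1 H:2
  CH2 → C:1 H:2
  CH2 → C:1 H:2
  CH3 → C:1 H:3
Element totals:
  C: 9
  H: 17
  F: 3
Molecular formula: C9H17F3.
  M = 9(12.011) + 17(1.008) + 3(18.998)
    = 108.099 + 17.136 + 56.994 = 182.229

182.23 g/mol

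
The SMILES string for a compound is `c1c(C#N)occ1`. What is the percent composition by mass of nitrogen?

Atom tally by fragment:
  furan ring core → C:4 H:4 O:1
  (− 1 ring H displaced by substituents)
  + CN → C:1 N:1
Element totals:
  C: 5
  H: 3
  N: 1
  O: 1
Molecular formula: C5H3NO.
Molar mass = 93.085 g/mol.
Mass from N: 1 × 14.007 = 14.007 g/mol.
%N = 14.007 / 93.085 × 100 = 15.05%.

15.05%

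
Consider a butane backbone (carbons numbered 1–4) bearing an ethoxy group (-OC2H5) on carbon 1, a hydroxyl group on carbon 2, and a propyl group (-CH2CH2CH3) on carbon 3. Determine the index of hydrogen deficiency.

Atom tally by fragment:
  C2H5OCH2 → C:3 H:7 O:1
  CH(OH) → C:1 H:2 O:1
  CH(CH2CH2CH3) → C:4 H:8
  CH3 → C:1 H:3
Element totals:
  C: 9
  H: 20
  O: 2
Molecular formula: C9H20O2.
DoU = (2C + 2 + N − H − X) / 2 = (2·9 + 2 + 0 − 20 − 0) / 2 = 0.

0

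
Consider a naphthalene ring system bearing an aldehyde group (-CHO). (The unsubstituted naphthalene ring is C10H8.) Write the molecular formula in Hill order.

C11H8O

Atom tally by fragment:
  naphthalene ring system core → C:10 H:8
  (− 1 ring H displaced by substituents)
  + CHO → C:1 H:1 O:1
Element totals:
  C: 11
  H: 8
  O: 1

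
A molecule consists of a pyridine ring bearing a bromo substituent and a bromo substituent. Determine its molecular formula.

C5H3Br2N

Atom tally by fragment:
  pyridine ring core → C:5 H:5 N:1
  (− 2 ring H displaced by substituents)
  + Br → Br:1
  + Br → Br:1
Element totals:
  C: 5
  H: 3
  Br: 2
  N: 1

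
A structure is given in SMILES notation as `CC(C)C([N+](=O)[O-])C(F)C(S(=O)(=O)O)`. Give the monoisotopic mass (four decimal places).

229.0420

Atom tally by fragment:
  CH3 → C:1 H:3
  CH(CH3) → C:2 H:4
  CH(NO2) → C:1 H:1 N:1 O:2
  CH(F) → C:1 H:1 F:1
  CH2SO3H → C:1 H:3 S:1 O:3
Element totals:
  C: 6
  H: 12
  F: 1
  N: 1
  O: 5
  S: 1
Molecular formula: C6H12FNO5S.
  M = 6(12.0) + 12(1.007825) + 18.998403 + 14.003074 + 5(15.994915) + 31.972071
    = 72.000000 + 12.093900 + 18.998403 + 14.003074 + 79.974575 + 31.972071 = 229.042023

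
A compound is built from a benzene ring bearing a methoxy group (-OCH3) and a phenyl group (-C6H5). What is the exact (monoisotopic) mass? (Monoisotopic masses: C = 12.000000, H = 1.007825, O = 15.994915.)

184.0888

Atom tally by fragment:
  benzene ring core → C:6 H:6
  (− 2 ring H displaced by substituents)
  + OCH3 → C:1 H:3 O:1
  + C6H5 → C:6 H:5
Element totals:
  C: 13
  H: 12
  O: 1
Molecular formula: C13H12O.
  M = 13(12.0) + 12(1.007825) + 15.994915
    = 156.000000 + 12.093900 + 15.994915 = 184.088815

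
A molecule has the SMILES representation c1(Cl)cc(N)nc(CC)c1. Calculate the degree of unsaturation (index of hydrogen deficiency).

4

Atom tally by fragment:
  pyridine ring core → C:5 H:5 N:1
  (− 3 ring H displaced by substituents)
  + Cl → Cl:1
  + NH2 → N:1 H:2
  + C2H5 → C:2 H:5
Element totals:
  C: 7
  H: 9
  Cl: 1
  N: 2
Molecular formula: C7H9ClN2.
DoU = (2C + 2 + N − H − X) / 2 = (2·7 + 2 + 2 − 9 − 1) / 2 = 4.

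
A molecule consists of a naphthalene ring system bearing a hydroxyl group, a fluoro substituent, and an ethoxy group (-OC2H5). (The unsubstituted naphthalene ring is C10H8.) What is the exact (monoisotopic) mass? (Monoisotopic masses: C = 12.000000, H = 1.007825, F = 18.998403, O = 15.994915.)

Atom tally by fragment:
  naphthalene ring system core → C:10 H:8
  (− 3 ring H displaced by substituents)
  + OH → O:1 H:1
  + F → F:1
  + OC2H5 → C:2 H:5 O:1
Element totals:
  C: 12
  H: 11
  F: 1
  O: 2
Molecular formula: C12H11FO2.
  M = 12(12.0) + 11(1.007825) + 18.998403 + 2(15.994915)
    = 144.000000 + 11.086075 + 18.998403 + 31.989830 = 206.074308

206.0743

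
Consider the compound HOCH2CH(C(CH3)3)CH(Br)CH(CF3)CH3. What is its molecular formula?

Atom tally by fragment:
  HOCH2 → C:1 H:3 O:1
  CH(C(CH3)3) → C:5 H:10
  CH(Br) → C:1 H:1 Br:1
  CH(CF3) → C:2 H:1 F:3
  CH3 → C:1 H:3
Element totals:
  C: 10
  H: 18
  Br: 1
  F: 3
  O: 1

C10H18BrF3O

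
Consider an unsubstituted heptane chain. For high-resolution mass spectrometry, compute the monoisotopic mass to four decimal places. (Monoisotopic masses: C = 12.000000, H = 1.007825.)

100.1252

Atom tally by fragment:
  CH3 → C:1 H:3
  CH2 → C:1 H:2
  CH2 → C:1 H:2
  CH2 → C:1 H:2
  CH2 → C:1 H:2
  CH2 → C:1 H:2
  CH3 → C:1 H:3
Element totals:
  C: 7
  H: 16
Molecular formula: C7H16.
  M = 7(12.0) + 16(1.007825)
    = 84.000000 + 16.125200 = 100.125200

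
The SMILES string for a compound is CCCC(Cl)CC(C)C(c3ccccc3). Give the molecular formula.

Atom tally by fragment:
  CH3 → C:1 H:3
  CH2 → C:1 H:2
  CH2 → C:1 H:2
  CH(Cl) → C:1 H:1 Cl:1
  CH2 → C:1 H:2
  CH(CH3) → C:2 H:4
  CH2C6H5 → C:7 H:7
Element totals:
  C: 14
  H: 21
  Cl: 1

C14H21Cl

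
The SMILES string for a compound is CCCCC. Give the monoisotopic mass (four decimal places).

72.0939

Atom tally by fragment:
  CH3 → C:1 H:3
  CH2 → C:1 H:2
  CH2 → C:1 H:2
  CH2 → C:1 H:2
  CH3 → C:1 H:3
Element totals:
  C: 5
  H: 12
Molecular formula: C5H12.
  M = 5(12.0) + 12(1.007825)
    = 60.000000 + 12.093900 = 72.093900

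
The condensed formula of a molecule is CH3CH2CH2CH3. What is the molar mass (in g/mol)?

Element totals:
  C: 4
  H: 10
Molecular formula: C4H10.
  M = 4(12.011) + 10(1.008)
    = 48.044 + 10.080 = 58.124

58.12 g/mol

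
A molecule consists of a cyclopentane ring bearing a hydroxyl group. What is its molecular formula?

C5H10O

Atom tally by fragment:
  cyclopentane ring core → C:5 H:10
  (− 1 ring H displaced by substituents)
  + OH → O:1 H:1
Element totals:
  C: 5
  H: 10
  O: 1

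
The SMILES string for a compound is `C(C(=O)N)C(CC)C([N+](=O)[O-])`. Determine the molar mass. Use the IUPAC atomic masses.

160.17 g/mol

Atom tally by fragment:
  H2NOCCH2 → C:2 H:4 O:1 N:1
  CH(C2H5) → C:3 H:6
  CH2NO2 → C:1 H:2 N:1 O:2
Element totals:
  C: 6
  H: 12
  N: 2
  O: 3
Molecular formula: C6H12N2O3.
  M = 6(12.011) + 12(1.008) + 2(14.007) + 3(15.999)
    = 72.066 + 12.096 + 28.014 + 47.997 = 160.173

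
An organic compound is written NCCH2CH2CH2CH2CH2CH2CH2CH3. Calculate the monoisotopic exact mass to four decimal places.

139.1361

Element totals:
  C: 9
  H: 17
  N: 1
Molecular formula: C9H17N.
  M = 9(12.0) + 17(1.007825) + 14.003074
    = 108.000000 + 17.133025 + 14.003074 = 139.136099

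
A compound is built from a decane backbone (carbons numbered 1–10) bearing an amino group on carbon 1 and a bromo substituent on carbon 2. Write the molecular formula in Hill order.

Atom tally by fragment:
  H2NCH2 → C:1 H:4 N:1
  CH(Br) → C:1 H:1 Br:1
  CH2 → C:1 H:2
  CH2 → C:1 H:2
  CH2 → C:1 H:2
  CH2 → C:1 H:2
  CH2 → C:1 H:2
  CH2 → C:1 H:2
  CH2 → C:1 H:2
  CH3 → C:1 H:3
Element totals:
  C: 10
  H: 22
  Br: 1
  N: 1

C10H22BrN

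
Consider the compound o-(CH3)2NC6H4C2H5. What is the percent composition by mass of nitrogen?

Element totals:
  C: 10
  H: 15
  N: 1
Molecular formula: C10H15N.
Molar mass = 149.237 g/mol.
Mass from N: 1 × 14.007 = 14.007 g/mol.
%N = 14.007 / 149.237 × 100 = 9.39%.

9.39%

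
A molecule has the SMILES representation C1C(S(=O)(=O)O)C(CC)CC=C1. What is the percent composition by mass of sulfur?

16.85%

Atom tally by fragment:
  cyclohexene ring core → C:6 H:10
  (− 2 ring H displaced by substituents)
  + SO3H → S:1 O:3 H:1
  + C2H5 → C:2 H:5
Element totals:
  C: 8
  H: 14
  O: 3
  S: 1
Molecular formula: C8H14O3S.
Molar mass = 190.257 g/mol.
Mass from S: 1 × 32.06 = 32.060 g/mol.
%S = 32.060 / 190.257 × 100 = 16.85%.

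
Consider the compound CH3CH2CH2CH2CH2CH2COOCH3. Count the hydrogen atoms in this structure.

Element totals:
  C: 8
  H: 16
  O: 2

16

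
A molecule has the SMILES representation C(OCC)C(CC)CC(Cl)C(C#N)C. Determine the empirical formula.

Atom tally by fragment:
  C2H5OCH2 → C:3 H:7 O:1
  CH(C2H5) → C:3 H:6
  CH2 → C:1 H:2
  CH(Cl) → C:1 H:1 Cl:1
  CH(CN) → C:2 H:1 N:1
  CH3 → C:1 H:3
Element totals:
  C: 11
  H: 20
  Cl: 1
  N: 1
  O: 1
Molecular formula: C11H20ClNO.
gcd of subscripts (11, 1, 20, 1, 1) = 1, so the empirical formula equals the molecular formula.

C11H20ClNO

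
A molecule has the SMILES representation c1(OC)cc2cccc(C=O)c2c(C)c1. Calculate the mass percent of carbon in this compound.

Atom tally by fragment:
  naphthalene ring system core → C:10 H:8
  (− 3 ring H displaced by substituents)
  + OCH3 → C:1 H:3 O:1
  + CHO → C:1 H:1 O:1
  + CH3 → C:1 H:3
Element totals:
  C: 13
  H: 12
  O: 2
Molecular formula: C13H12O2.
Molar mass = 200.237 g/mol.
Mass from C: 13 × 12.011 = 156.143 g/mol.
%C = 156.143 / 200.237 × 100 = 77.98%.

77.98%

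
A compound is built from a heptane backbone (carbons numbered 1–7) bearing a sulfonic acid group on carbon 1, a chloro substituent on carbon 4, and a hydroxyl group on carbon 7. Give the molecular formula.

C7H15ClO4S

Atom tally by fragment:
  HO3SCH2 → C:1 H:3 S:1 O:3
  CH2 → C:1 H:2
  CH2 → C:1 H:2
  CH(Cl) → C:1 H:1 Cl:1
  CH2 → C:1 H:2
  CH2 → C:1 H:2
  CH2OH → C:1 H:3 O:1
Element totals:
  C: 7
  H: 15
  Cl: 1
  O: 4
  S: 1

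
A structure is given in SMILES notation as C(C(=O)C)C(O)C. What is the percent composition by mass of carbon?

58.80%

Atom tally by fragment:
  CH3COCH2 → C:3 H:5 O:1
  CH(OH) → C:1 H:2 O:1
  CH3 → C:1 H:3
Element totals:
  C: 5
  H: 10
  O: 2
Molecular formula: C5H10O2.
Molar mass = 102.133 g/mol.
Mass from C: 5 × 12.011 = 60.055 g/mol.
%C = 60.055 / 102.133 × 100 = 58.80%.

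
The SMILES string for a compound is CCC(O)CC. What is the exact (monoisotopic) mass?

Atom tally by fragment:
  CH3 → C:1 H:3
  CH2 → C:1 H:2
  CH(OH) → C:1 H:2 O:1
  CH2 → C:1 H:2
  CH3 → C:1 H:3
Element totals:
  C: 5
  H: 12
  O: 1
Molecular formula: C5H12O.
  M = 5(12.0) + 12(1.007825) + 15.994915
    = 60.000000 + 12.093900 + 15.994915 = 88.088815

88.0888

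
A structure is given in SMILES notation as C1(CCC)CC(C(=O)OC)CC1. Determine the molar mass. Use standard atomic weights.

170.25 g/mol

Atom tally by fragment:
  cyclopentane ring core → C:5 H:10
  (− 2 ring H displaced by substituents)
  + CH2CH2CH3 → C:3 H:7
  + COOCH3 → C:2 H:3 O:2
Element totals:
  C: 10
  H: 18
  O: 2
Molecular formula: C10H18O2.
  M = 10(12.011) + 18(1.008) + 2(15.999)
    = 120.110 + 18.144 + 31.998 = 170.252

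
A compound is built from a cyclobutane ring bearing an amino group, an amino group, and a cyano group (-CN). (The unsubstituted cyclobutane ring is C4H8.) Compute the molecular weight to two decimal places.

Atom tally by fragment:
  cyclobutane ring core → C:4 H:8
  (− 3 ring H displaced by substituents)
  + NH2 → N:1 H:2
  + NH2 → N:1 H:2
  + CN → C:1 N:1
Element totals:
  C: 5
  H: 9
  N: 3
Molecular formula: C5H9N3.
  M = 5(12.011) + 9(1.008) + 3(14.007)
    = 60.055 + 9.072 + 42.021 = 111.148

111.15 g/mol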